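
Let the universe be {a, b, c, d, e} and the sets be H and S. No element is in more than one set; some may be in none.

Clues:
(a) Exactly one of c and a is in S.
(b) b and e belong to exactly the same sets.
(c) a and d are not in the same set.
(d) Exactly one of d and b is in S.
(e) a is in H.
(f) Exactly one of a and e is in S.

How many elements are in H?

1

From (e): a ∈ H.
(a) (exactly one): c ∈ S.
(c): d ∉ H.
(f) (exactly one): e ∈ S.
(b): b matches e: b ∉ H.
(b): b matches e: b ∈ S.
(d) (exactly one): d ∉ S.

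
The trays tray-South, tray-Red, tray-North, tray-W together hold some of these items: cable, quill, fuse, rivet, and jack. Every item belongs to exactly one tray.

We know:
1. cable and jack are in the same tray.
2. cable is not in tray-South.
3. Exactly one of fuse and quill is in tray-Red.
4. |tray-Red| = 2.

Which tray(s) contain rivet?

rivet: tray-Red

From (2): cable ∉ tray-South.
(1): jack matches cable: jack ∉ tray-South.
Suppose rivet ∈ tray-South: no assignment then satisfies all the clues, so rivet ∉ tray-South.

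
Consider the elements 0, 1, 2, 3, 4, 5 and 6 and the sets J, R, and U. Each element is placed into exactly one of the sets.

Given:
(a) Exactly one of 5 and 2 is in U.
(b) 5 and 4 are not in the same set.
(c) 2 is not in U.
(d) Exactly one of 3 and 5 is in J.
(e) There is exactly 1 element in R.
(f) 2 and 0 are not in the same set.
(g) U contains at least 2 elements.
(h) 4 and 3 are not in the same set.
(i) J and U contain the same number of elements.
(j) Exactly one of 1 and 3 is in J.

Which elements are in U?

From (c): 2 ∉ U.
(a) (exactly one): 5 ∈ U.
(b): 4 ∉ U.
(d) (exactly one): 3 ∈ J.
(h): 4 ∉ J.
(j) (exactly one): 1 ∉ J.
Only one set left: 4 ∈ R.
(e): R already has 1, so the rest are out.
Only one set left: 1 ∈ U.
Only one set left: 2 ∈ J.
(f): 0 ∉ J.
Suppose 6 ∈ U: no assignment then satisfies all the clues, so 6 ∉ U.

U = {0, 1, 5}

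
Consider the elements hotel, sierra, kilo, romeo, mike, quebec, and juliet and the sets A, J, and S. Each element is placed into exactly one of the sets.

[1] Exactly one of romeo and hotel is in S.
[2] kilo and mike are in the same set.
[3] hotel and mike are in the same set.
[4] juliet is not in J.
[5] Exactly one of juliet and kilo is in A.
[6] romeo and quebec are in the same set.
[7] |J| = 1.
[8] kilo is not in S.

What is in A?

A = {hotel, kilo, mike}

From (4): juliet ∉ J.
From (8): kilo ∉ S.
(2): mike matches kilo: mike ∉ S.
(3): hotel matches mike: hotel ∉ S.
(1) (exactly one): romeo ∈ S.
(6): quebec matches romeo: quebec ∉ A.
(6): quebec matches romeo: quebec ∉ J.
(6): quebec matches romeo: quebec ∈ S.
Suppose hotel ∉ A: no assignment then satisfies all the clues, so hotel ∈ A.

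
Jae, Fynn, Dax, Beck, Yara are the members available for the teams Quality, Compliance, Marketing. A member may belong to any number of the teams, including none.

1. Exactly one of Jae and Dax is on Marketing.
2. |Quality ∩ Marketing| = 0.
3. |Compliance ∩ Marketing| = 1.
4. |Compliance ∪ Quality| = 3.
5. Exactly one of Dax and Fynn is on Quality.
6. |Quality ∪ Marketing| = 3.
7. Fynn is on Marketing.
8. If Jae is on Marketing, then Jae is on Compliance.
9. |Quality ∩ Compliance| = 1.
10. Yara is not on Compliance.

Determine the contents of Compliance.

From (7): Fynn ∈ Marketing.
From (10): Yara ∉ Compliance.
Suppose Jae ∉ Compliance: no assignment then satisfies all the clues, so Jae ∈ Compliance.

Compliance = {Beck, Dax, Jae}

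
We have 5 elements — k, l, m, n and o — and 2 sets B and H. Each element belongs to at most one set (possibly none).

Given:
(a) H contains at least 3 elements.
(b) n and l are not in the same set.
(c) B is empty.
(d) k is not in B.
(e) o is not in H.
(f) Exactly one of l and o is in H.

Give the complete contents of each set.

From (d): k ∉ B.
From (e): o ∉ H.
(c): B already has 0, so the rest are out.
(f) (exactly one): l ∈ H.
(b): n ∉ H.
(a): only 3 candidates remain for H, so all are in.

B = {}; H = {k, l, m}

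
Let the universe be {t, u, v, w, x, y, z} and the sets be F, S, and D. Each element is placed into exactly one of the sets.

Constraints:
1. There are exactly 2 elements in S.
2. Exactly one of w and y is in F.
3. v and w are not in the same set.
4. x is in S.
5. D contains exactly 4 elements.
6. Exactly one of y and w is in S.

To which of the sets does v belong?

From (4): x ∈ S.
Suppose v ∈ F: no assignment then satisfies all the clues, so v ∉ F.

v: D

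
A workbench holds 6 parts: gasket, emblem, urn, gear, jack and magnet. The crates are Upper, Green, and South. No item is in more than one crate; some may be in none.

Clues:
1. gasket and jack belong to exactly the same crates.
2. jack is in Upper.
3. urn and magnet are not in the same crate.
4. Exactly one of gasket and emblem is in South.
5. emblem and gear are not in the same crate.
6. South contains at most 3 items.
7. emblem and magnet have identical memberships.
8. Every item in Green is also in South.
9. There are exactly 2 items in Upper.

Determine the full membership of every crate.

From (2): jack ∈ Upper.
(1): gasket matches jack: gasket ∈ Upper.
(4) (exactly one): emblem ∈ South.
(5): gear ∉ South.
(7): magnet matches emblem: magnet ∉ Upper.
(7): magnet matches emblem: magnet ∉ Green.
(7): magnet matches emblem: magnet ∈ South.
(8) contrapositive: gear ∉ Green.
(9): Upper already has 2, so the rest are out.
(3): urn ∉ South.
(8) contrapositive: urn ∉ Green.

Upper = {gasket, jack}; Green = {}; South = {emblem, magnet}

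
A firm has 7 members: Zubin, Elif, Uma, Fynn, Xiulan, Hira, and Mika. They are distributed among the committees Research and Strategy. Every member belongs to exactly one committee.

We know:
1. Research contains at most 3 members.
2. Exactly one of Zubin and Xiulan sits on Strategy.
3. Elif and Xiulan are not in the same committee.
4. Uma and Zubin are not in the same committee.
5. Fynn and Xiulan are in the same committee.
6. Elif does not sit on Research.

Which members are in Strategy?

Strategy = {Elif, Hira, Mika, Zubin}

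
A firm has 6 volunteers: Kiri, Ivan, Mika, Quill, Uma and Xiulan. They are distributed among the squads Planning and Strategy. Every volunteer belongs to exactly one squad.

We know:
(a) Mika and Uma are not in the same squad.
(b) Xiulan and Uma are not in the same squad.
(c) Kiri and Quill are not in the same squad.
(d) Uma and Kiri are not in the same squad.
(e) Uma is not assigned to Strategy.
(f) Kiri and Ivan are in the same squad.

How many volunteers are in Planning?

2

From (e): Uma ∉ Strategy.
Only one squad left: Uma ∈ Planning.
(a): Mika ∉ Planning.
(b): Xiulan ∉ Planning.
(d): Kiri ∉ Planning.
(f): Ivan matches Kiri: Ivan ∉ Planning.
Only one squad left: Kiri ∈ Strategy.
Only one squad left: Ivan ∈ Strategy.
Only one squad left: Mika ∈ Strategy.
Only one squad left: Xiulan ∈ Strategy.
(c): Quill ∉ Strategy.
Only one squad left: Quill ∈ Planning.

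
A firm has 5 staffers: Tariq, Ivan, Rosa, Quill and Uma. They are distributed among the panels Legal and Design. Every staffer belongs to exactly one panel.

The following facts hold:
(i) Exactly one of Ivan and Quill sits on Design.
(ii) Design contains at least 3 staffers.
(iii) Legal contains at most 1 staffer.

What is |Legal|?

1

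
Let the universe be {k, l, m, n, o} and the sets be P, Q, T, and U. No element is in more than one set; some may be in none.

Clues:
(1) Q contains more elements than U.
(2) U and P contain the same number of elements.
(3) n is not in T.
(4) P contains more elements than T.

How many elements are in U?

1

From (3): n ∉ T.
Suppose k ∈ T: no assignment then satisfies all the clues, so k ∉ T.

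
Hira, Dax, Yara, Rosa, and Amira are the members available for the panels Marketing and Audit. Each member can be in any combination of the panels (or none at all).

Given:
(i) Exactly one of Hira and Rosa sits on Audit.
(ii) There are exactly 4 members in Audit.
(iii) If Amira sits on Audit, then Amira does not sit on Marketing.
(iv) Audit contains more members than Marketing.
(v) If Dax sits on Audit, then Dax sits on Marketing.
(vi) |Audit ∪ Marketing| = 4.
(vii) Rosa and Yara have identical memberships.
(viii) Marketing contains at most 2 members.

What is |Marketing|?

1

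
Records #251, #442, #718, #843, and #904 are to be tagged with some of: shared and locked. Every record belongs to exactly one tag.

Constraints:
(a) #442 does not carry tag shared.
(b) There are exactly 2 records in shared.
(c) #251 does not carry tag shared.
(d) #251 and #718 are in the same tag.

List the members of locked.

From (a): #442 ∉ shared.
From (c): #251 ∉ shared.
(d): #718 matches #251: #718 ∉ shared.
Only one tag left: #251 ∈ locked.
Only one tag left: #442 ∈ locked.
Only one tag left: #718 ∈ locked.
(b): only 2 candidates remain for shared, so all are in.

locked = {#251, #442, #718}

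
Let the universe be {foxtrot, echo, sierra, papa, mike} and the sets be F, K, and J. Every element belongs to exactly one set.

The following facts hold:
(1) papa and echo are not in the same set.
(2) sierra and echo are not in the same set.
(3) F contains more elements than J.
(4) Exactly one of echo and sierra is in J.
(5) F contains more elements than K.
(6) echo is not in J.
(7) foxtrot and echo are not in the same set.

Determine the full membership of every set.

F = {foxtrot, mike, papa}; K = {echo}; J = {sierra}

From (6): echo ∉ J.
(4) (exactly one): sierra ∈ J.
Suppose foxtrot ∉ F: no assignment then satisfies all the clues, so foxtrot ∈ F.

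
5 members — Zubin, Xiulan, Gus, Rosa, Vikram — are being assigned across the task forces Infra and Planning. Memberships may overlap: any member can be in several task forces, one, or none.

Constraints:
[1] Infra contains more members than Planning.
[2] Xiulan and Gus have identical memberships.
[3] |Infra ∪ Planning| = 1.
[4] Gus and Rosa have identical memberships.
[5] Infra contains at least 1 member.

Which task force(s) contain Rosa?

Rosa: none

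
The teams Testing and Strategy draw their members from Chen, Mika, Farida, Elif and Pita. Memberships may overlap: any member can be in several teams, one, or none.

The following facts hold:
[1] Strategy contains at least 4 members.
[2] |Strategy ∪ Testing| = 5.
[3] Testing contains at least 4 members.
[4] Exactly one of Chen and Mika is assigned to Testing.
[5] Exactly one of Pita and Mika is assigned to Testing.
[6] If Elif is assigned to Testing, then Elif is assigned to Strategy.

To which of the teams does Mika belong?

Mika: Strategy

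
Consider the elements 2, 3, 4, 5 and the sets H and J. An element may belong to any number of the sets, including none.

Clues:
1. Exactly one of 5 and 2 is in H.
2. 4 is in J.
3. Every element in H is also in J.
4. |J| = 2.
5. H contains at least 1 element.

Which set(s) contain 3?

3: none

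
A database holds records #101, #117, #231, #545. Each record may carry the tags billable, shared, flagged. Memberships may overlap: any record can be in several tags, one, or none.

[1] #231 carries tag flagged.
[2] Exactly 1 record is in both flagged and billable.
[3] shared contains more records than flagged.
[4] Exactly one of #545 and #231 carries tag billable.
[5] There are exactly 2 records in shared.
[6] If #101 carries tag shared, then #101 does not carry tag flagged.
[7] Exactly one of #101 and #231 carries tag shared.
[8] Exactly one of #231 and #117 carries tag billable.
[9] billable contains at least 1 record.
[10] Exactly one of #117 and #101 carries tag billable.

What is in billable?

billable = {#101, #231}

From (1): #231 ∈ flagged.
Suppose #101 ∉ billable: no assignment then satisfies all the clues, so #101 ∈ billable.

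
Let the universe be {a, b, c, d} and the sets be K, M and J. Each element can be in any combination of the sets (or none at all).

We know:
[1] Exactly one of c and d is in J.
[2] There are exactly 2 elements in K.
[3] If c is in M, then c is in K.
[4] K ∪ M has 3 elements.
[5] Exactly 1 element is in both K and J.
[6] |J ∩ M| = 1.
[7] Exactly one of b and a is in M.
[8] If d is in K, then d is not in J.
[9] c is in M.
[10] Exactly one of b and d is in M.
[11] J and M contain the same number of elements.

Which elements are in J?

J = {a, c}

From (9): c ∈ M.
(3): c ∈ K.
Suppose a ∉ J: no assignment then satisfies all the clues, so a ∈ J.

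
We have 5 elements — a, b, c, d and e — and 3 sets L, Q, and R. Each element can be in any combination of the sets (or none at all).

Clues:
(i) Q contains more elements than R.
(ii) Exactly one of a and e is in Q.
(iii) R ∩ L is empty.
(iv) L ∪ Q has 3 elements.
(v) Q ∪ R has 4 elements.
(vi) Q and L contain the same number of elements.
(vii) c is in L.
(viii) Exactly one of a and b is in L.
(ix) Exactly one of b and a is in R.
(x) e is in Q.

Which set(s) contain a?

a: R

From (vii): c ∈ L.
From (x): e ∈ Q.
(ii) (exactly one): a ∉ Q.
(iii) (disjoint): c ∉ R.
Suppose a ∈ L: no assignment then satisfies all the clues, so a ∉ L.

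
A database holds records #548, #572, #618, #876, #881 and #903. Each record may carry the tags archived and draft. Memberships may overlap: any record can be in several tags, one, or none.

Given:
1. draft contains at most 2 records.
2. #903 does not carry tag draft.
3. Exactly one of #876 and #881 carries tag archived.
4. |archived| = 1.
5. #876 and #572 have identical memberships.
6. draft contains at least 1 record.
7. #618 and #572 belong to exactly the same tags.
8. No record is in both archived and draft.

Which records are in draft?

draft = {#548}

From (2): #903 ∉ draft.
Suppose #548 ∉ draft: no assignment then satisfies all the clues, so #548 ∈ draft.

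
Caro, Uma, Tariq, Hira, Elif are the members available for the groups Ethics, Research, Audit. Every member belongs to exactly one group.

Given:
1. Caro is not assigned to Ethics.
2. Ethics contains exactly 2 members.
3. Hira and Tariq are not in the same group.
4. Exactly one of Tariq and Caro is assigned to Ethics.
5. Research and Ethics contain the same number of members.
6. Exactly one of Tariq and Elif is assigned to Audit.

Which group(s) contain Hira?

Hira: Research

From (1): Caro ∉ Ethics.
(4) (exactly one): Tariq ∈ Ethics.
(6) (exactly one): Elif ∈ Audit.
(3): Hira ∉ Ethics.
(2): only 2 candidates remain for Ethics, so all are in.
Suppose Hira ∉ Research: no assignment then satisfies all the clues, so Hira ∈ Research.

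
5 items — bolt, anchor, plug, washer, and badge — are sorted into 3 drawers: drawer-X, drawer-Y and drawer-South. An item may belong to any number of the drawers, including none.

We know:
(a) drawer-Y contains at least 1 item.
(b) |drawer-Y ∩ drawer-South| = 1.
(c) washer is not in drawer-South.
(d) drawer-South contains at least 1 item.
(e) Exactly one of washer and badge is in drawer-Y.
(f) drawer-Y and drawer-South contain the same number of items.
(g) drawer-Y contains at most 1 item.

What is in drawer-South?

drawer-South = {badge}

From (c): washer ∉ drawer-South.
Suppose bolt ∈ drawer-South: no assignment then satisfies all the clues, so bolt ∉ drawer-South.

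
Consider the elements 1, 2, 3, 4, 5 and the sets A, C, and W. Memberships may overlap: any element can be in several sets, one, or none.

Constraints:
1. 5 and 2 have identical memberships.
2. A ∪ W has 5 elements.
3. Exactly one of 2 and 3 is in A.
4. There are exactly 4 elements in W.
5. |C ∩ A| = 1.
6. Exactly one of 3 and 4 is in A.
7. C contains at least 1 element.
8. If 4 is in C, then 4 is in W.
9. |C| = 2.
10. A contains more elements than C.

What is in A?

A = {1, 2, 4, 5}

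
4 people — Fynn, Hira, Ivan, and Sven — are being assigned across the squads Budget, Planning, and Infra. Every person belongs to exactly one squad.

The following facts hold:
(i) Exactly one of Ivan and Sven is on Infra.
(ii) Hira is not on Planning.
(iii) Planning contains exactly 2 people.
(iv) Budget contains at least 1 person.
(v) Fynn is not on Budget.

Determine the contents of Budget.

Budget = {Hira}

From (ii): Hira ∉ Planning.
From (v): Fynn ∉ Budget.
Suppose Hira ∉ Budget: no assignment then satisfies all the clues, so Hira ∈ Budget.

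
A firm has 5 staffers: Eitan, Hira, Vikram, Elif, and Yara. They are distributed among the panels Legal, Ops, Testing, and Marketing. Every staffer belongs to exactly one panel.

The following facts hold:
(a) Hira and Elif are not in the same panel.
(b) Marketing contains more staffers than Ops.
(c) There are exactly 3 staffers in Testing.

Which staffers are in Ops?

Ops = {}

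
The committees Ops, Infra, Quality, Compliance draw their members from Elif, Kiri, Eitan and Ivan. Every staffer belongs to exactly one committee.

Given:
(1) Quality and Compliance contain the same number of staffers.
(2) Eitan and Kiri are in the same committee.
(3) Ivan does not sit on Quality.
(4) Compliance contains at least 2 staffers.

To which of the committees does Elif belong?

From (3): Ivan ∉ Quality.
Suppose Elif ∈ Ops: no assignment then satisfies all the clues, so Elif ∉ Ops.

Elif: Compliance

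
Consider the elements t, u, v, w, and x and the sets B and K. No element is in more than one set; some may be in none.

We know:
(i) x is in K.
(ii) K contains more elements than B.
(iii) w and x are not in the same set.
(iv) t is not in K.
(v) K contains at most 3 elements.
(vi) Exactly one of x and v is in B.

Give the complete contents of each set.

B = {v}; K = {u, x}

From (i): x ∈ K.
From (iv): t ∉ K.
(iii): w ∉ K.
(vi) (exactly one): v ∈ B.
Suppose t ∈ B: no assignment then satisfies all the clues, so t ∉ B.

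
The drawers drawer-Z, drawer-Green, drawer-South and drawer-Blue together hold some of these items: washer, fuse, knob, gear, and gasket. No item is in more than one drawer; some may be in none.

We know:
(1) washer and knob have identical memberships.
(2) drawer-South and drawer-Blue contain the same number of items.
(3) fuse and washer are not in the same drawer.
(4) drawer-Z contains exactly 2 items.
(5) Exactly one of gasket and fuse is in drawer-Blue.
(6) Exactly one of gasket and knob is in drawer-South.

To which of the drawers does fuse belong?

fuse: drawer-Blue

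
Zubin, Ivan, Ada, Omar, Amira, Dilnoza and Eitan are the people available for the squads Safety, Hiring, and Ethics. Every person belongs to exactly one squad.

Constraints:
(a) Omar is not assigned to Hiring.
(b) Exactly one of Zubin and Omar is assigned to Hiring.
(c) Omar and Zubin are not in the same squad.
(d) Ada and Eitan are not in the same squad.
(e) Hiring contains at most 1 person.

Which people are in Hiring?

From (a): Omar ∉ Hiring.
(b) (exactly one): Zubin ∈ Hiring.
(e): Hiring already has 1, so the rest are out.

Hiring = {Zubin}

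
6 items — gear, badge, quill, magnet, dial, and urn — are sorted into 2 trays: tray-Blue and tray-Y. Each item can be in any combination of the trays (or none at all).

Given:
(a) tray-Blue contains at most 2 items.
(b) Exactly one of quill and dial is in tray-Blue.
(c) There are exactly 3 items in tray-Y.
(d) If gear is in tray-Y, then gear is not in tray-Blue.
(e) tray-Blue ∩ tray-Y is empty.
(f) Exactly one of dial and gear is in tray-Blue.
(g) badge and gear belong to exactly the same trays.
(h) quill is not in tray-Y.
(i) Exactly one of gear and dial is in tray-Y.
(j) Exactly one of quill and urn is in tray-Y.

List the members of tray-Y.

tray-Y = {badge, gear, urn}

From (h): quill ∉ tray-Y.
(j) (exactly one): urn ∈ tray-Y.
(e) (disjoint): urn ∉ tray-Blue.
Suppose gear ∉ tray-Y: no assignment then satisfies all the clues, so gear ∈ tray-Y.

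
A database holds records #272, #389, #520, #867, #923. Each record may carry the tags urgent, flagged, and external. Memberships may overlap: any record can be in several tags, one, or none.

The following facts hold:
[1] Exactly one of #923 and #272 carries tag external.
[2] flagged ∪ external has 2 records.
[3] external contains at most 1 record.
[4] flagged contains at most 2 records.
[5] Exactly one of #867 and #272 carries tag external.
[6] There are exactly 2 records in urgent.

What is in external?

external = {#272}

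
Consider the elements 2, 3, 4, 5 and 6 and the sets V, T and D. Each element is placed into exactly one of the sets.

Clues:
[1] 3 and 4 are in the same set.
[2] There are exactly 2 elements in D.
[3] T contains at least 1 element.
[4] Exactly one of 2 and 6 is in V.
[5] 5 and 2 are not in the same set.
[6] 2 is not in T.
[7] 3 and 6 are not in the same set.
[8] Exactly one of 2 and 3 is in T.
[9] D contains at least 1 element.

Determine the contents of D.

D = {5, 6}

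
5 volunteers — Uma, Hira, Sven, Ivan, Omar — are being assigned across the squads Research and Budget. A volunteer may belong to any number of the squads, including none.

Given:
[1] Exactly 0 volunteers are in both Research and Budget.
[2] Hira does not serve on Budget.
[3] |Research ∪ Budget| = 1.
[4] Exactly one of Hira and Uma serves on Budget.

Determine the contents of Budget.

Budget = {Uma}

From (2): Hira ∉ Budget.
(4) (exactly one): Uma ∈ Budget.
Suppose Sven ∈ Budget: no assignment then satisfies all the clues, so Sven ∉ Budget.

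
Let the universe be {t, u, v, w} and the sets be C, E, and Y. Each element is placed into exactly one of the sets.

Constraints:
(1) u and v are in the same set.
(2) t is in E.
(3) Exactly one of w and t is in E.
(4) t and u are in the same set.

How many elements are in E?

3

From (2): t ∈ E.
(3) (exactly one): w ∉ E.
(4): u matches t: u ∉ C.
(4): u matches t: u ∈ E.
(1): v matches u: v ∉ C.
(1): v matches u: v ∈ E.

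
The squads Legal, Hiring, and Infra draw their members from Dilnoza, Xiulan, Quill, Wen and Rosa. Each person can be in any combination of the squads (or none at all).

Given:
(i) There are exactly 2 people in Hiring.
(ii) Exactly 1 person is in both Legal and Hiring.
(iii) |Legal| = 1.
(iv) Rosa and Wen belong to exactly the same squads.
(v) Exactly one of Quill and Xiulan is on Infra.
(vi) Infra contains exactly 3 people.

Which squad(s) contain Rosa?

Rosa: Infra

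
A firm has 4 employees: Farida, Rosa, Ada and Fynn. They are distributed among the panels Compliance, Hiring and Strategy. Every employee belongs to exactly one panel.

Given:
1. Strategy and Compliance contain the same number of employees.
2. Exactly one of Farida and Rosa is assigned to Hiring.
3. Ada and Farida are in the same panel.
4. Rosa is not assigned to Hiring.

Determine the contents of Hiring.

From (4): Rosa ∉ Hiring.
(2) (exactly one): Farida ∈ Hiring.
(3): Ada matches Farida: Ada ∉ Compliance.
(3): Ada matches Farida: Ada ∈ Hiring.
Suppose Fynn ∈ Hiring: no assignment then satisfies all the clues, so Fynn ∉ Hiring.

Hiring = {Ada, Farida}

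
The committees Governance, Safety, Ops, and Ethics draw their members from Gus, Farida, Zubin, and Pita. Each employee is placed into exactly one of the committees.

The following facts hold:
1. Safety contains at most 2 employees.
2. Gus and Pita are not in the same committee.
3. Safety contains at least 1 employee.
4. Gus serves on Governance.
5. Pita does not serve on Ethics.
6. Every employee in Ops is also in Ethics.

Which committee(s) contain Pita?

From (4): Gus ∈ Governance.
From (5): Pita ∉ Ethics.
(2): Pita ∉ Governance.
(6) contrapositive: Pita ∉ Ops.
Only one committee left: Pita ∈ Safety.

Pita: Safety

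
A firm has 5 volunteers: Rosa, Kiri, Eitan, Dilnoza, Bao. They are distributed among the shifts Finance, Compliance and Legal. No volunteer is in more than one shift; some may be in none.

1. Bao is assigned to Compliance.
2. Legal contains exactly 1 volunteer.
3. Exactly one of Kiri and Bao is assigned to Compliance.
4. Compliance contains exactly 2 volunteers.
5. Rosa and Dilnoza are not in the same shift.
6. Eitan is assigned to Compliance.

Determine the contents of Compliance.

Compliance = {Bao, Eitan}

From (1): Bao ∈ Compliance.
From (6): Eitan ∈ Compliance.
(3) (exactly one): Kiri ∉ Compliance.
(4): Compliance already has 2, so the rest are out.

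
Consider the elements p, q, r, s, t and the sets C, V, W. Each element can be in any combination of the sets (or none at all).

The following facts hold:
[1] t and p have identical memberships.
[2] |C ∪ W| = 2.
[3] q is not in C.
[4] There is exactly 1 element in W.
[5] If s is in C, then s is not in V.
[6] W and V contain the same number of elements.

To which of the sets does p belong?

p: none

From (3): q ∉ C.
Suppose p ∈ C: no assignment then satisfies all the clues, so p ∉ C.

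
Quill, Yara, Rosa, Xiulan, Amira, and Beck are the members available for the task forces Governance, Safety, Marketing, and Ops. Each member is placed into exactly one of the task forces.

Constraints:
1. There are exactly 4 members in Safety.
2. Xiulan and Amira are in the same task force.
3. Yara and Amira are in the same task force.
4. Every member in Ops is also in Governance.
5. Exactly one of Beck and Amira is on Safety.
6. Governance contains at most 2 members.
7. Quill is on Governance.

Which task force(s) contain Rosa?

Rosa: Safety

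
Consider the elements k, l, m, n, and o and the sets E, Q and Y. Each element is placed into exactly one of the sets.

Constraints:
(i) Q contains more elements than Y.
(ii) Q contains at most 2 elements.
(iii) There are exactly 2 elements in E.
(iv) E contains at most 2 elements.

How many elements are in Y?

1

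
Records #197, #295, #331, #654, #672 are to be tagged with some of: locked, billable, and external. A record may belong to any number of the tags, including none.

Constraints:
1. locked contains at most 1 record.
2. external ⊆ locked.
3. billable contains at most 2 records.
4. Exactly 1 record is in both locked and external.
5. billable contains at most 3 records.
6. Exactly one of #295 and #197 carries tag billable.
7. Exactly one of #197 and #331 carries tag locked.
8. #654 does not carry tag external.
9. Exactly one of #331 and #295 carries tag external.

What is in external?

external = {#331}

From (8): #654 ∉ external.
Suppose #197 ∈ external: no assignment then satisfies all the clues, so #197 ∉ external.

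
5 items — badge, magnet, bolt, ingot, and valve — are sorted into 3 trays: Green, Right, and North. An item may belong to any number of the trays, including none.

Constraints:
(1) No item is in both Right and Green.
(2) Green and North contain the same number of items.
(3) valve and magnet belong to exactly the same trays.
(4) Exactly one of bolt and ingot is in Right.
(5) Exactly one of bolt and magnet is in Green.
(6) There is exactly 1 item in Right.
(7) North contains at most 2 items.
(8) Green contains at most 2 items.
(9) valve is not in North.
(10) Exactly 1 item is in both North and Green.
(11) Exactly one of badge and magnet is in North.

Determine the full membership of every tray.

Green = {badge, bolt}; Right = {ingot}; North = {badge, ingot}

From (9): valve ∉ North.
(3): magnet matches valve: magnet ∉ North.
(11) (exactly one): badge ∈ North.
Suppose badge ∉ Green: no assignment then satisfies all the clues, so badge ∈ Green.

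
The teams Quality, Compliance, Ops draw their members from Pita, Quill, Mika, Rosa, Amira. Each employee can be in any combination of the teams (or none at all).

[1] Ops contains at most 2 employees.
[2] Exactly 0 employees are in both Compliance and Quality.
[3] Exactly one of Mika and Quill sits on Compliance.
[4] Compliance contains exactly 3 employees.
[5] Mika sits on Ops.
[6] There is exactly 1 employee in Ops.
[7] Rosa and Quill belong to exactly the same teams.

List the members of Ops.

Ops = {Mika}

From (5): Mika ∈ Ops.
(6): Ops already has 1, so the rest are out.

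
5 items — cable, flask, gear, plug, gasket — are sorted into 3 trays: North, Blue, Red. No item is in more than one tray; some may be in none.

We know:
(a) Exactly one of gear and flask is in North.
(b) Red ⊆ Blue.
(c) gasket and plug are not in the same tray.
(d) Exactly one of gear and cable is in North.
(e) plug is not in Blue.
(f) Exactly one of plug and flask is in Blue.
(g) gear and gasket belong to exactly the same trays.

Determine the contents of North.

North = {gasket, gear}

From (e): plug ∉ Blue.
(b) contrapositive: plug ∉ Red.
(f) (exactly one): flask ∈ Blue.
(a) (exactly one): gear ∈ North.
(d) (exactly one): cable ∉ North.
(g): gasket matches gear: gasket ∈ North.
(c): plug ∉ North.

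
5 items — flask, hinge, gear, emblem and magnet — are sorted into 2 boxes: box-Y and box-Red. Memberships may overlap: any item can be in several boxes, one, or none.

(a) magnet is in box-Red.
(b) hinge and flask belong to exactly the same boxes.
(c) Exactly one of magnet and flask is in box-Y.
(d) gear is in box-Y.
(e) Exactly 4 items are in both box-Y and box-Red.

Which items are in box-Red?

box-Red = {emblem, flask, gear, hinge, magnet}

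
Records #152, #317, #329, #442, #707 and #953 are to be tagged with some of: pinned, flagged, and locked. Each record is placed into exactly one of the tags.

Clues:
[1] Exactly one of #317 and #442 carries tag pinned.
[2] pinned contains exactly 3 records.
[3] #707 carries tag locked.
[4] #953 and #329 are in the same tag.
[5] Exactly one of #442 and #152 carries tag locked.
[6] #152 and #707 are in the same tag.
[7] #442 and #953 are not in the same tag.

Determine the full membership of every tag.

From (3): #707 ∈ locked.
(6): #152 matches #707: #152 ∉ pinned.
(6): #152 matches #707: #152 ∉ flagged.
(6): #152 matches #707: #152 ∈ locked.
(5) (exactly one): #442 ∉ locked.
Suppose #317 ∉ pinned: no assignment then satisfies all the clues, so #317 ∈ pinned.

pinned = {#317, #329, #953}; flagged = {#442}; locked = {#152, #707}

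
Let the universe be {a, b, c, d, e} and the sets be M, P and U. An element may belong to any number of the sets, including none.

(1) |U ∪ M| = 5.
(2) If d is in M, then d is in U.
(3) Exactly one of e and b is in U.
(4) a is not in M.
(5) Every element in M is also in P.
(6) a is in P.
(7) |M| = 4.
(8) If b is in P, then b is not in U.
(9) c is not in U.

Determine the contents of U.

U = {a, d, e}

From (4): a ∉ M.
From (6): a ∈ P.
From (9): c ∉ U.
(7): only 4 candidates remain for M, so all are in.
(2): d ∈ U.
(5) with b ∈ M: b ∈ P.
(5) with c ∈ M: c ∈ P.
(5) with d ∈ M: d ∈ P.
(5) with e ∈ M: e ∈ P.
(8): b ∉ U.
(3) (exactly one): e ∈ U.
Suppose a ∉ U: no assignment then satisfies all the clues, so a ∈ U.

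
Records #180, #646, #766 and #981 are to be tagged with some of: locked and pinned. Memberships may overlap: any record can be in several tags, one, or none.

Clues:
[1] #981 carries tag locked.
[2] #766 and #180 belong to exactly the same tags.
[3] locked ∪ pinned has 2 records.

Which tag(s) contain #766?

#766: none

From (1): #981 ∈ locked.
Suppose #766 ∈ locked: no assignment then satisfies all the clues, so #766 ∉ locked.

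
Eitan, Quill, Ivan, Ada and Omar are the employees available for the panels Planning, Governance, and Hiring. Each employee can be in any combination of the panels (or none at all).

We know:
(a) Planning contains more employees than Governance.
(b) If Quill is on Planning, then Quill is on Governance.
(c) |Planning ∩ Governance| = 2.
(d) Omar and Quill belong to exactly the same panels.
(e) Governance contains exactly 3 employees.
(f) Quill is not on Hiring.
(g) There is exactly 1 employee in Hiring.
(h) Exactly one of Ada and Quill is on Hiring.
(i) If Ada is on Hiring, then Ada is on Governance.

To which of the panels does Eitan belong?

From (f): Quill ∉ Hiring.
(d): Omar matches Quill: Omar ∉ Hiring.
(h) (exactly one): Ada ∈ Hiring.
(i): Ada ∈ Governance.
(g): Hiring already has 1, so the rest are out.
Suppose Eitan ∉ Planning: no assignment then satisfies all the clues, so Eitan ∈ Planning.

Eitan: Planning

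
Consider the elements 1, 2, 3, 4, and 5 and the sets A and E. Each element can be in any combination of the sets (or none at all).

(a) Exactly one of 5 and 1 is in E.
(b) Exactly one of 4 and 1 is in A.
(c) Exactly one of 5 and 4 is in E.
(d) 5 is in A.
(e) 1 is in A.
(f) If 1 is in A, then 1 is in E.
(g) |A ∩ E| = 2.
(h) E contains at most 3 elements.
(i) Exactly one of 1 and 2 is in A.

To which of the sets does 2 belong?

2: none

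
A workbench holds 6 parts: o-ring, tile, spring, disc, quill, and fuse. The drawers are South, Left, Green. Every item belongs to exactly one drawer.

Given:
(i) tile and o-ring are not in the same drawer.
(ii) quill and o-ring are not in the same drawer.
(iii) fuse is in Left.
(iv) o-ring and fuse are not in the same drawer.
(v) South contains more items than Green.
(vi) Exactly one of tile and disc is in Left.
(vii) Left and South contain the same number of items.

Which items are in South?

South = {disc, o-ring, spring}

From (iii): fuse ∈ Left.
(iv): o-ring ∉ Left.
Suppose o-ring ∉ South: no assignment then satisfies all the clues, so o-ring ∈ South.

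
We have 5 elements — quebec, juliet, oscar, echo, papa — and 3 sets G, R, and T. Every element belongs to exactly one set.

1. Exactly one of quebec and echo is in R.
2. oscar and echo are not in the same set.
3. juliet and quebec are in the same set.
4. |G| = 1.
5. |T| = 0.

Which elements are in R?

R = {juliet, oscar, papa, quebec}

(5): T already has 0, so the rest are out.
Suppose quebec ∉ R: no assignment then satisfies all the clues, so quebec ∈ R.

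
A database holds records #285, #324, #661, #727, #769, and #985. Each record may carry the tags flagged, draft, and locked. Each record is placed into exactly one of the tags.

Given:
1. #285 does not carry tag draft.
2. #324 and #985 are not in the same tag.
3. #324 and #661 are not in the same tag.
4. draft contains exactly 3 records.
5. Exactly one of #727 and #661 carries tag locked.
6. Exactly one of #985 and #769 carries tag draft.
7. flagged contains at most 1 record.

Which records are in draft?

draft = {#324, #727, #769}

From (1): #285 ∉ draft.
Suppose #324 ∉ draft: no assignment then satisfies all the clues, so #324 ∈ draft.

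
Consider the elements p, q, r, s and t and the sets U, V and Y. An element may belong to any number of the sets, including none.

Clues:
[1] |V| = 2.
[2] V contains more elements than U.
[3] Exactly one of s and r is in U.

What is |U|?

1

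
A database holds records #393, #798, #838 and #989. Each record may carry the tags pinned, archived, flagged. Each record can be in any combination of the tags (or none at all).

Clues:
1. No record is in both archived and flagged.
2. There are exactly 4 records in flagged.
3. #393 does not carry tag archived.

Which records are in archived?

From (3): #393 ∉ archived.
(2): only 4 candidates remain for flagged, so all are in.
(1) (disjoint): #798 ∉ archived.
(1) (disjoint): #838 ∉ archived.
(1) (disjoint): #989 ∉ archived.

archived = {}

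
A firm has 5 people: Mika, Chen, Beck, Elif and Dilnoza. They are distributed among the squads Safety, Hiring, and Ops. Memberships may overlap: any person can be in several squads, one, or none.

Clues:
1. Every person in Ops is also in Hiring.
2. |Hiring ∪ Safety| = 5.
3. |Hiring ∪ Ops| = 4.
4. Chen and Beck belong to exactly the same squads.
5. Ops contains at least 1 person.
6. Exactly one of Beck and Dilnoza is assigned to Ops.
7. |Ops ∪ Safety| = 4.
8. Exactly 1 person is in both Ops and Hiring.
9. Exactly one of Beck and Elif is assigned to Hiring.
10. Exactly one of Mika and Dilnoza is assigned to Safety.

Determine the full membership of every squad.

Safety = {Beck, Chen, Dilnoza, Elif}; Hiring = {Beck, Chen, Dilnoza, Mika}; Ops = {Dilnoza}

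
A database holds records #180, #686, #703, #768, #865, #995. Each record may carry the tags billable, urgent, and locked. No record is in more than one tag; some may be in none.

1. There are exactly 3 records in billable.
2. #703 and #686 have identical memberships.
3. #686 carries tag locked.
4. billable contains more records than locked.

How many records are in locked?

2

From (3): #686 ∈ locked.
(2): #703 matches #686: #703 ∉ billable.
(2): #703 matches #686: #703 ∉ urgent.
(2): #703 matches #686: #703 ∈ locked.
Suppose #180 ∈ locked: no assignment then satisfies all the clues, so #180 ∉ locked.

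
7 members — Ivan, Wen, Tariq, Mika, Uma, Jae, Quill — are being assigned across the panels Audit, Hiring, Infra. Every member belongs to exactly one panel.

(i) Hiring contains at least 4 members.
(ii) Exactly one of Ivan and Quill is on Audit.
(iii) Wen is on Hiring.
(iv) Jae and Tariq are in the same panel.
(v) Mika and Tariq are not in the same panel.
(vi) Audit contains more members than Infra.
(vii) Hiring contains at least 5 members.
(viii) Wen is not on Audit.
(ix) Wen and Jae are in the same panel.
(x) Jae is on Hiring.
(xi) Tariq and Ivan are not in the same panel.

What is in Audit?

Audit = {Ivan, Mika}

From (iii): Wen ∈ Hiring.
From (x): Jae ∈ Hiring.
(iv): Tariq matches Jae: Tariq ∉ Audit.
(iv): Tariq matches Jae: Tariq ∈ Hiring.
(v): Mika ∉ Hiring.
(xi): Ivan ∉ Hiring.
(vii): only 5 candidates remain for Hiring, so all are in.
(ii) (exactly one): Ivan ∈ Audit.
Suppose Mika ∉ Audit: no assignment then satisfies all the clues, so Mika ∈ Audit.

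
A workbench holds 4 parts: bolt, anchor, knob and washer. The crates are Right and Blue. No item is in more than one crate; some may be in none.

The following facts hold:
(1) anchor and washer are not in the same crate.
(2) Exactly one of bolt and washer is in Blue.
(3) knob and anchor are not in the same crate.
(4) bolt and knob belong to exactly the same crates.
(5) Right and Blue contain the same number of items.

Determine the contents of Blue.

Blue = {washer}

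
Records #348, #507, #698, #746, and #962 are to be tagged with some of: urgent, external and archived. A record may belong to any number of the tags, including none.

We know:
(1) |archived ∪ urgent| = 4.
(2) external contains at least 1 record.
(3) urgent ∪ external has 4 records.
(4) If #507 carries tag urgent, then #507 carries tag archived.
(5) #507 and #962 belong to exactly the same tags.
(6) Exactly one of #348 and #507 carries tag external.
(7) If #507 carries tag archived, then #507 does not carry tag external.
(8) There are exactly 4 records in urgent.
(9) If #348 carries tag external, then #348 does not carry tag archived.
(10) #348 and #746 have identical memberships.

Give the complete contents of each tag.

urgent = {#348, #507, #746, #962}; external = {#348, #746}; archived = {#507, #962}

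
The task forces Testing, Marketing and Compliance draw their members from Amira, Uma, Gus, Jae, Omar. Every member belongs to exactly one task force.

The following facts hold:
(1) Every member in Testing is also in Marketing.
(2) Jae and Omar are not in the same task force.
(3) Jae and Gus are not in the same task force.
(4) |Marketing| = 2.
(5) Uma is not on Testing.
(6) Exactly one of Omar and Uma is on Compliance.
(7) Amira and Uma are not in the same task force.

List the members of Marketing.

Marketing = {Jae, Uma}

From (5): Uma ∉ Testing.
Suppose Amira ∈ Marketing: no assignment then satisfies all the clues, so Amira ∉ Marketing.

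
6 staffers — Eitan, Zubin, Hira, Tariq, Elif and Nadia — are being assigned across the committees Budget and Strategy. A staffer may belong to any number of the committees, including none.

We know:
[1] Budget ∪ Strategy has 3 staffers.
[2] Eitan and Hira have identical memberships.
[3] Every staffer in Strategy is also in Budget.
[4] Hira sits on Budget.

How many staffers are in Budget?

3

From (4): Hira ∈ Budget.
(2): Eitan matches Hira: Eitan ∈ Budget.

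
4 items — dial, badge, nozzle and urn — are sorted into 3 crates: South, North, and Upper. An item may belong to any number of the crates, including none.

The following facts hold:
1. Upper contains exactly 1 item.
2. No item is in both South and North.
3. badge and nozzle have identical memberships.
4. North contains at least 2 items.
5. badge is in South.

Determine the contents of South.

From (5): badge ∈ South.
(2) (disjoint): badge ∉ North.
(3): nozzle matches badge: nozzle ∈ South.
(3): nozzle matches badge: nozzle ∉ North.
(4): only 2 candidates remain for North, so all are in.
(2) (disjoint): dial ∉ South.
(2) (disjoint): urn ∉ South.

South = {badge, nozzle}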